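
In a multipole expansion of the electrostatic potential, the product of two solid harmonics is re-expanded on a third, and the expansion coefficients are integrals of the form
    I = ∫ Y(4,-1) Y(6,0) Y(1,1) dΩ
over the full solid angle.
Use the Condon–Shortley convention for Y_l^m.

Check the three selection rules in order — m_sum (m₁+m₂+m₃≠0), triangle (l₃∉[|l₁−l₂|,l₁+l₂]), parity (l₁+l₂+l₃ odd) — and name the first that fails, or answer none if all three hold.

Σmᵢ = 0  ✓
l₃∈[|l₁−l₂|,l₁+l₂]=[2,10], have l₃=1  ✗
Σlᵢ = 11 ⇒ odd

triangle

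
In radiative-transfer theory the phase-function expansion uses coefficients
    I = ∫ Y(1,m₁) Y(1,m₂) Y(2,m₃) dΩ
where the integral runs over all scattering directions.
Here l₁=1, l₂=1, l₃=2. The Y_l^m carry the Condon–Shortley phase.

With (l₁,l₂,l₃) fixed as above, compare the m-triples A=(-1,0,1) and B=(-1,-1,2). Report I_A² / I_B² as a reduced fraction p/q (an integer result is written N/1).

1/2

Same 1,1,2: normalisation and zero-m 3j drop out of the ratio.
A: Δ: 0! 2! 2! / 5! → 1/30; sum: t=0:+1/2 = 1/2; 3j²(1 1 2; -1 0 1) = Δ·Π!·Σ² = 1/10  (sign -1)
B: Δ: 0! 2! 2! / 5! → 1/30; sum: t=0:+1/4 = 1/4; 3j²(1 1 2; -1 -1 2) = Δ·Π!·Σ² = 1/5  (sign +1)
I_A²/I_B² = (1/10)/(1/5) = 1/2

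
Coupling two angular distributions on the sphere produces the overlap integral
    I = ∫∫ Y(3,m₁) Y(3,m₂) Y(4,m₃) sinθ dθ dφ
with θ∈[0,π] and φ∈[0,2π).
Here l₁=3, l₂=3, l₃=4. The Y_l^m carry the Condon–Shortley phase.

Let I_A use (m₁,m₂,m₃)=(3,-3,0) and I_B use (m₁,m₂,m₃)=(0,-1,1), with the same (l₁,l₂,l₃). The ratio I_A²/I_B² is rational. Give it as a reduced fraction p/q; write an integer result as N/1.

3/5

Shared (l₁,l₂,l₃)=(3,3,4): N and (l;000)² cancel in I_A²/I_B².
A: Δ = 2!·4!·4!/11! = 1/34650; Racah Σ t=0..0: t=0:+1/1152 = 1/1152; ⇒ 3j(3 3 4; 3 -3 0)² = 1/154, sgn +1
B: Δ = 2!·4!·4!/11! = 1/34650; Racah Σ t=0..2: t=0:+1/48 t=1:−1/24 t=2:+1/288 = -5/288; ⇒ 3j(3 3 4; 0 -1 1)² = 5/462, sgn +1
I_A²/I_B² = (1/154)/(5/462) = 3/5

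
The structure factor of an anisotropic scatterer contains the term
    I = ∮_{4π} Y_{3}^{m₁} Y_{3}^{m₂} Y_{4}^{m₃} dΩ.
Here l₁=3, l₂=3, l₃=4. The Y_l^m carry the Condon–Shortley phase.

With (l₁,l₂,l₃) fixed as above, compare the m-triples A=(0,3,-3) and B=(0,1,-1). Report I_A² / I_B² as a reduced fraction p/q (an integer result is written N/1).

21/5

Same 3,3,4: normalisation and zero-m 3j drop out of the ratio.
A: Δ: 2! 4! 4! / 11! → 1/34650; sum: t=2:+1/288 = 1/288; 3j²(3 3 4; 0 3 -3) = Δ·Π!·Σ² = 1/22  (sign -1)
B: Δ: 2! 4! 4! / 11! → 1/34650; sum: t=0:+1/288 t=1:−1/24 t=2:+1/48 = -5/288; 3j²(3 3 4; 0 1 -1) = Δ·Π!·Σ² = 5/462  (sign +1)
I_A²/I_B² = (1/22)/(5/462) = 21/5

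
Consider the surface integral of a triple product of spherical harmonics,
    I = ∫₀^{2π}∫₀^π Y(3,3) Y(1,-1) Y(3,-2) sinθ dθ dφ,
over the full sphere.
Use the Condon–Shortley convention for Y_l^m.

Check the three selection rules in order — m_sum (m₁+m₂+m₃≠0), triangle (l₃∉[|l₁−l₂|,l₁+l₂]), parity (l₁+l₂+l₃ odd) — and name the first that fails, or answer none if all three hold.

m₁+m₂+m₃ = 3 − 1 − 2 = 0  ✓
triangle: |3−1|=2 ≤ l₃=3 ≤ 3+1=4  ✓
parity: l₁+l₂+l₃ = 7 is odd  ✗

parity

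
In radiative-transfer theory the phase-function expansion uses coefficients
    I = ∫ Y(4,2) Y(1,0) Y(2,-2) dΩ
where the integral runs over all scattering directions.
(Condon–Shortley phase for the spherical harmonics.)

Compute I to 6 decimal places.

0.000000

l₃=2 ∉ [3,5] — triangle fails ⇒ I = 0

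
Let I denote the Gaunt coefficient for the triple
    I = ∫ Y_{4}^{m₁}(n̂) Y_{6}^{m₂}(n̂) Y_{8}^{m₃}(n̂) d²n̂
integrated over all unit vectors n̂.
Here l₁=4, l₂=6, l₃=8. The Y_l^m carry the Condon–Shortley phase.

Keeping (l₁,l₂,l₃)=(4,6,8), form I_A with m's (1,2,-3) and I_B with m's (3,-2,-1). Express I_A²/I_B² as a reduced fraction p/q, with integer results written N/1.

Same 4,6,8: normalisation and zero-m 3j drop out of the ratio.
A: Δ: 2! 6! 10! / 19! → 1/23279256; sum: t=0:+1/5806080 t=1:−1/1451520 t=2:+1/4147200 = -1/3628800; 3j²(4 6 8; 1 2 -3) = Δ·Π!·Σ² = 320/29393  (sign +1)
B: Δ: 2! 6! 10! / 19! → 1/23279256; sum: t=0:+1/4147200 t=1:−1/21772800 = 17/87091200; 3j²(4 6 8; 3 -2 -1) = Δ·Π!·Σ² = 119/8151  (sign -1)
I_A²/I_B² = (320/29393)/(119/8151) = 10560/14161

10560/14161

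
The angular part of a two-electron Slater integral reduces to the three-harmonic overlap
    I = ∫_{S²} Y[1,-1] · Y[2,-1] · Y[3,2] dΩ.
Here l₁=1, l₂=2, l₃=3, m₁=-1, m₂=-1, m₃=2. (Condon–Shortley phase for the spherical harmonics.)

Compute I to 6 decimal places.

0.261169

Rules hold: Σm=0, L=6 even, 1≤3≤3.
N = 3·5·7 = 105
Δ = 0!·2!·4!/7! = 1/105
Racah Σ t=0..0: t=0:+1/4 = 1/4
⇒ 3j(1 2 3; 0 0 0)² = 3/35, sgn -1
Racah Σ t=0..0: t=0:+1/12 = 1/12
⇒ 3j(1 2 3; -1 -1 2)² = 2/21, sgn -1
4πI² = N·(3j₀)²·(3jₘ)² = 6/7
I = +1·√(0.857143/4π) = 0.26116903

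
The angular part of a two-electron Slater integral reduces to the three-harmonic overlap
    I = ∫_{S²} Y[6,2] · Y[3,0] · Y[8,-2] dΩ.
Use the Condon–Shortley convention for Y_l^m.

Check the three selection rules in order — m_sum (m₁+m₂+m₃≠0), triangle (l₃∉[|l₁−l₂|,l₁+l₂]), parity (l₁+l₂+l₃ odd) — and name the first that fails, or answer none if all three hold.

Σmᵢ = 0  ✓
l₃∈[|l₁−l₂|,l₁+l₂]=[3,9], have l₃=8  ✓
Σlᵢ = 17 ⇒ odd  ✗

parity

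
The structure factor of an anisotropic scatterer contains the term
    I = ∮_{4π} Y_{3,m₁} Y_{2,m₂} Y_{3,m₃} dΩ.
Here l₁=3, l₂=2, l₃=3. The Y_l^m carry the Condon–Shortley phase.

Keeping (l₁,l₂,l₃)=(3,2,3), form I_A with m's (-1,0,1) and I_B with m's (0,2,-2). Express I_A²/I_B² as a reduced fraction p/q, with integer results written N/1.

Shared (l₁,l₂,l₃)=(3,2,3): N and (l;000)² cancel in I_A²/I_B².
A: Δ = 2!·4!·2!/9! = 1/3780; Racah Σ t=0..2: t=0:+1/96 t=1:−1/6 t=2:+1/16 = -3/32; ⇒ 3j(3 2 3; -1 0 1)² = 3/140, sgn -1
B: Δ = 2!·4!·2!/9! = 1/3780; Racah Σ t=2..2: t=2:+1/24 = 1/24; ⇒ 3j(3 2 3; 0 2 -2)² = 1/21, sgn -1
I_A²/I_B² = (3/140)/(1/21) = 9/20

9/20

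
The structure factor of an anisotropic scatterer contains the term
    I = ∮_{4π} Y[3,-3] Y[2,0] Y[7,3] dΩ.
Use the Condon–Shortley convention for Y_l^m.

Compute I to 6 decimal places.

0.000000

l₃=7 ∉ [1,5] — triangle fails ⇒ I = 0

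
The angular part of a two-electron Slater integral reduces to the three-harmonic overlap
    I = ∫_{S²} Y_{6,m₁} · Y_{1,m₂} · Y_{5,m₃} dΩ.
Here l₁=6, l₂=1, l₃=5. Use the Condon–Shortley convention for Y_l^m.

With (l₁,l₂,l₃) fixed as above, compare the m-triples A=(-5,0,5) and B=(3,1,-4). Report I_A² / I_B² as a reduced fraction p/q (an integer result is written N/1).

11/3

l's match ⇒ only the (l;m) 3-j factors differ between A and B.
A: triangle coeff Δ(6,1,5) = 1/858; Σ_t [1,1]: t=1:−1/3628800 = -1/3628800; (3j)²=1/78 [(6 1 5; -5 0 5)], sign=-1
B: triangle coeff Δ(6,1,5) = 1/858; Σ_t [2,2]: t=2:+1/725760 = 1/725760; (3j)²=1/286 [(6 1 5; 3 1 -4)], sign=-1
I_A²/I_B² = (1/78)/(1/286) = 11/3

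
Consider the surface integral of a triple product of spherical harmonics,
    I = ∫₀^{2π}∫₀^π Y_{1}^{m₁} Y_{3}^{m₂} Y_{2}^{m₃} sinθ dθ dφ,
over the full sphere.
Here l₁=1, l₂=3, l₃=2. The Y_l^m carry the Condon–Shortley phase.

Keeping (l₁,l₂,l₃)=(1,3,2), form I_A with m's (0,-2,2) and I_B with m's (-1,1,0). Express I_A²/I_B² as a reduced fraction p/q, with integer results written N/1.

5/6

l's match ⇒ only the (l;m) 3-j factors differ between A and B.
A: triangle coeff Δ(1,3,2) = 1/105; Σ_t [1,1]: t=1:−1/24 = -1/24; (3j)²=1/21 [(1 3 2; 0 -2 2)], sign=-1
B: triangle coeff Δ(1,3,2) = 1/105; Σ_t [2,2]: t=2:+1/8 = 1/8; (3j)²=2/35 [(1 3 2; -1 1 0)], sign=+1
I_A²/I_B² = (1/21)/(2/35) = 5/6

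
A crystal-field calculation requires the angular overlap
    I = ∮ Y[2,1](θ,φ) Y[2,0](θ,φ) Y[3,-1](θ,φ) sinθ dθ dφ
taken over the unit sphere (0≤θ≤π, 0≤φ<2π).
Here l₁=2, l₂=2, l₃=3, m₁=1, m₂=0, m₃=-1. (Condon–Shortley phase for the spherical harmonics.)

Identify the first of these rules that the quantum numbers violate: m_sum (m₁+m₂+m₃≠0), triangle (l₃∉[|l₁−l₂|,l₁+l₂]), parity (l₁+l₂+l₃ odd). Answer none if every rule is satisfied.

parity

Σmᵢ = 0  ✓
l₃∈[|l₁−l₂|,l₁+l₂]=[0,4], have l₃=3  ✓
Σlᵢ = 7 ⇒ odd  ✗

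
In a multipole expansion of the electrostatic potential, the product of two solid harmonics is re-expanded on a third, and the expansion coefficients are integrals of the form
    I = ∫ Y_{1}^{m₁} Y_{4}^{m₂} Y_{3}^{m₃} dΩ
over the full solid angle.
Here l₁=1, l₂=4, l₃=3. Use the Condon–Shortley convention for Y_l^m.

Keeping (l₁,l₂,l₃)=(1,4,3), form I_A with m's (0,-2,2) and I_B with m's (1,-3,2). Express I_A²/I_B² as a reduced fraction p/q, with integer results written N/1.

4/7

Shared (l₁,l₂,l₃)=(1,4,3): N and (l;000)² cancel in I_A²/I_B².
A: Δ = 2!·0!·6!/9! = 1/252; Racah Σ t=1..1: t=1:−1/120 = -1/120; ⇒ 3j(1 4 3; 0 -2 2)² = 1/21, sgn +1
B: Δ = 2!·0!·6!/9! = 1/252; Racah Σ t=0..0: t=0:+1/240 = 1/240; ⇒ 3j(1 4 3; 1 -3 2)² = 1/12, sgn -1
I_A²/I_B² = (1/21)/(1/12) = 4/7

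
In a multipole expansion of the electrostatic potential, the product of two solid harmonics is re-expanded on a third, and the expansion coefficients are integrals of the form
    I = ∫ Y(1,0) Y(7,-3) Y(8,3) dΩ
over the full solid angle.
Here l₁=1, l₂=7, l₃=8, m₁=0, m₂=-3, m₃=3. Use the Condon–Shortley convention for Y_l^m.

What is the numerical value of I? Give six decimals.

Checks pass: Σm=0; 16 even; l₃=8∈[6,8].
(2·1+1)(2·7+1)(2·8+1) = 765
Δ: 0! 2! 14! / 17! → 1/2040
sum: t=0:+1/25401600 = 1/25401600
3j²(1 7 8; 0 0 0) = Δ·Π!·Σ² = 8/255  (sign +1)
sum: t=0:+1/87091200 = 1/87091200
3j²(1 7 8; 0 -3 3) = Δ·Π!·Σ² = 11/408  (sign -1)
combine: 4πI² = 765·8/255·11/408 = 11/17
take √, sign -1: I = -0.22691696

-0.226917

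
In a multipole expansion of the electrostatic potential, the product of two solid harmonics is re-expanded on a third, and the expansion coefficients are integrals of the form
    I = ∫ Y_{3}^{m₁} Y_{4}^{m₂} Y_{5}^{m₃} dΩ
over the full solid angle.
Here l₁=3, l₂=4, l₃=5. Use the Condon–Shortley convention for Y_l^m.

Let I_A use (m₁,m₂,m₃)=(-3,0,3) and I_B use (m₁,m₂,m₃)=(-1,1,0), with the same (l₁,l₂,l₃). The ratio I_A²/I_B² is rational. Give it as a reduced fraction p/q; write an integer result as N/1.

420/1

Same 3,4,5: normalisation and zero-m 3j drop out of the ratio.
A: Δ: 2! 4! 6! / 13! → 1/180180; sum: t=2:+1/2304 = 1/2304; 3j²(3 4 5; -3 0 3) = Δ·Π!·Σ² = 5/143  (sign +1)
B: Δ: 2! 4! 6! / 13! → 1/180180; sum: t=0:+1/5760 t=1:−1/288 t=2:+1/288 = 1/5760; 3j²(3 4 5; -1 1 0) = Δ·Π!·Σ² = 1/12012  (sign -1)
I_A²/I_B² = (5/143)/(1/12012) = 420/1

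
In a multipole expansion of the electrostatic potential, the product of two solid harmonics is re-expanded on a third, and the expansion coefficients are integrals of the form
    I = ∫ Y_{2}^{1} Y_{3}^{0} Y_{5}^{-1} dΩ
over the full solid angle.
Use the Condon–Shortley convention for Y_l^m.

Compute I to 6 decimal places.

Checks pass: Σm=0; 10 even; l₃=5∈[1,5].
(2·2+1)(2·3+1)(2·5+1) = 385
Δ: 0! 4! 6! / 11! → 1/2310
sum: t=0:+1/144 = 1/144
3j²(2 3 5; 0 0 0) = Δ·Π!·Σ² = 10/231  (sign -1)
sum: t=0:+1/216 = 1/216
3j²(2 3 5; 1 0 -1) = Δ·Π!·Σ² = 8/231  (sign +1)
combine: 4πI² = 385·10/231·8/231 = 400/693
take √, sign -1: I = -0.21431790

-0.214318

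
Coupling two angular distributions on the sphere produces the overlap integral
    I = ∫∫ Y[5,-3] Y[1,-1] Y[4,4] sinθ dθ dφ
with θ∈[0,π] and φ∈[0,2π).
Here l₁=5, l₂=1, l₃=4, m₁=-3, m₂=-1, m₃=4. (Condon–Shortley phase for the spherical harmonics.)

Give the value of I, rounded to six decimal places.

m-sum 0 ✓  L=10 even ✓  4≤4≤6 ✓
Π(2lᵢ+1) = 11×3×9 = 297
triangle coeff Δ(5,1,4) = 1/495
Σ_t [1,1]: t=1:−1/576 = -1/576
(3j)²=5/99 [(5 1 4; 0 0 0)], sign=-1
Σ_t [0,0]: t=0:+1/80640 = 1/80640
(3j)²=1/495 [(5 1 4; -3 -1 4)], sign=+1
⇒ 4πI² = 1/33
I = (-1)√(1/33/(4π)) = -0.04910640

-0.049106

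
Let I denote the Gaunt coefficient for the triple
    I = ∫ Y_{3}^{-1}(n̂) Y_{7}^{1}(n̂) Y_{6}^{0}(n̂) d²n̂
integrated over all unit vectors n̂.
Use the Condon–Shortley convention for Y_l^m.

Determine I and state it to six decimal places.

-0.072239

Checks pass: Σm=0; 16 even; l₃=6∈[4,10].
(2·3+1)(2·7+1)(2·6+1) = 1365
Δ: 4! 2! 10! / 17! → 1/2042040
sum: t=1:−1/207360 t=2:+1/57600 t=3:−1/207360 = 1/129600
3j²(3 7 6; 0 0 0) = Δ·Π!·Σ² = 168/12155  (sign +1)
sum: t=2:+1/138240 t=3:−1/86400 t=4:+1/829440 = -13/4147200
3j²(3 7 6; -1 1 0) = Δ·Π!·Σ² = 13/3740  (sign -1)
combine: 4πI² = 1365·168/12155·13/3740 = 11466/174845
take √, sign -1: I = -0.07223945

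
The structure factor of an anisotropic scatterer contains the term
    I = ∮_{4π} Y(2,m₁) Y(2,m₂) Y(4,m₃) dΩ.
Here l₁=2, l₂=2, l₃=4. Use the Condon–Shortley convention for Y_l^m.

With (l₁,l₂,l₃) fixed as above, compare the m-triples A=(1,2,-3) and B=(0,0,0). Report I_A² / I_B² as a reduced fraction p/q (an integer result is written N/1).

35/36

Same 2,2,4: normalisation and zero-m 3j drop out of the ratio.
A: Δ: 0! 4! 4! / 9! → 1/630; sum: t=0:+1/144 = 1/144; 3j²(2 2 4; 1 2 -3) = Δ·Π!·Σ² = 1/18  (sign -1)
B: Δ: 0! 4! 4! / 9! → 1/630; sum: t=0:+1/16 = 1/16; 3j²(2 2 4; 0 0 0) = Δ·Π!·Σ² = 2/35  (sign +1)
I_A²/I_B² = (1/18)/(2/35) = 35/36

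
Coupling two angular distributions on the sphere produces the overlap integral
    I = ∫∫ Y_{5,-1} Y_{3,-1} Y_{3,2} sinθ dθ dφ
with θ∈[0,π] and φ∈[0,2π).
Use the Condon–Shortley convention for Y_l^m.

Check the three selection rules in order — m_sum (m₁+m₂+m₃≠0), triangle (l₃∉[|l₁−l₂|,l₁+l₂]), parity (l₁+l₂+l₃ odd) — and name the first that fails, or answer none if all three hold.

parity

m₁+m₂+m₃ = -1 − 1 + 2 = 0  ✓
triangle: |5−3|=2 ≤ l₃=3 ≤ 5+3=8  ✓
parity: l₁+l₂+l₃ = 11 is odd  ✗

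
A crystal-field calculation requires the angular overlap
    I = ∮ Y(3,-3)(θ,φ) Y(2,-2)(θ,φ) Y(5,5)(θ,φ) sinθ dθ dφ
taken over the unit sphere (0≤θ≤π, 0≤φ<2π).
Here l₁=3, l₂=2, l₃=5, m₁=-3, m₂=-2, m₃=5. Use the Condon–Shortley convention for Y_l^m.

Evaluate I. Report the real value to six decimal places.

Checks pass: Σm=0; 10 even; l₃=5∈[1,5].
(2·3+1)(2·2+1)(2·5+1) = 385
Δ: 0! 6! 4! / 11! → 1/2310
sum: t=0:+1/144 = 1/144
3j²(3 2 5; 0 0 0) = Δ·Π!·Σ² = 10/231  (sign -1)
sum: t=0:+1/17280 = 1/17280
3j²(3 2 5; -3 -2 5) = Δ·Π!·Σ² = 1/11  (sign +1)
combine: 4πI² = 385·10/231·1/11 = 50/33
take √, sign -1: I = -0.34723469

-0.347235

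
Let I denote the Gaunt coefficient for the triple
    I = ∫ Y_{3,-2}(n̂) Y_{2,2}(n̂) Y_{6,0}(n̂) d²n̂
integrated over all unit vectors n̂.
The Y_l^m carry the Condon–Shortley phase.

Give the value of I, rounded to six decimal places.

|3−2|≤6≤3+2 violated ⇒ I = 0

0.000000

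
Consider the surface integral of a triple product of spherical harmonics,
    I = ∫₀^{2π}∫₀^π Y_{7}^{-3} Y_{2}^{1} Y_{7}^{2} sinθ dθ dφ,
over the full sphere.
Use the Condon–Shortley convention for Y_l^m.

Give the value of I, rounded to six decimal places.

-0.123591

m-sum 0 ✓  L=16 even ✓  5≤7≤9 ✓
Π(2lᵢ+1) = 15×5×15 = 1125
triangle coeff Δ(7,2,7) = 1/185640
Σ_t [0,2]: t=0:+1/2419200 t=1:−1/518400 t=2:+1/2419200 = -1/907200
(3j)²=56/3315 [(7 2 7; 0 0 0)], sign=+1
Σ_t [1,2]: t=1:−1/4354560 t=2:+1/1935360 = 1/3483648
(3j)²=125/12376 [(7 2 7; -3 1 2)], sign=-1
⇒ 4πI² = 9375/48841
I = (-1)√(9375/48841/(4π)) = -0.12359145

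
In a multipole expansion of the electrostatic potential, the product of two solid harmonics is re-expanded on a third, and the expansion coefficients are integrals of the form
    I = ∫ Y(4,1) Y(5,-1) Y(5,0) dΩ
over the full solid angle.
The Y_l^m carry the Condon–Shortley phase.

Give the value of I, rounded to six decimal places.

-0.053153

Checks pass: Σm=0; 14 even; l₃=5∈[1,9].
(2·4+1)(2·5+1)(2·5+1) = 1089
Δ: 4! 4! 6! / 15! → 1/3153150
sum: t=0:+1/69120 t=1:−1/1728 t=2:+1/576 t=3:−1/1728 t=4:+1/69120 = 7/11520
3j²(4 5 5; 0 0 0) = Δ·Π!·Σ² = 2/143  (sign -1)
sum: t=0:+1/6912 t=1:−1/864 t=2:+1/1152 t=3:−1/17280 = -7/34560
3j²(4 5 5; 1 -1 0) = Δ·Π!·Σ² = 1/429  (sign +1)
combine: 4πI² = 1089·2/143·1/429 = 6/169
take √, sign -1: I = -0.05315295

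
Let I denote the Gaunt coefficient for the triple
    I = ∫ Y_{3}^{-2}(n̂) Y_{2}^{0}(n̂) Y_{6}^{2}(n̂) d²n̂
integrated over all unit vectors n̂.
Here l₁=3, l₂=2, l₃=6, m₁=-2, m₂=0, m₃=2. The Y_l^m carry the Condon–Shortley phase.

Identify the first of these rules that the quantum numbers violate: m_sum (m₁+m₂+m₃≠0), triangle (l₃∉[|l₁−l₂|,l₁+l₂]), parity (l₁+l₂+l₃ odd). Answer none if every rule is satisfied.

triangle

Σmᵢ = 0  ✓
l₃∈[|l₁−l₂|,l₁+l₂]=[1,5], have l₃=6  ✗
Σlᵢ = 11 ⇒ odd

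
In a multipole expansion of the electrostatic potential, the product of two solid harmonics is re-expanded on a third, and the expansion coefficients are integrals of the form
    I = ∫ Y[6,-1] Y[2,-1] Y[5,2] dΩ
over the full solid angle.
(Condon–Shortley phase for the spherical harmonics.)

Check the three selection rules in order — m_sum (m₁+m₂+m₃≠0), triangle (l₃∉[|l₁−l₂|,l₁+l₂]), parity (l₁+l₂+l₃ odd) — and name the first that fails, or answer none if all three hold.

parity

Σmᵢ = 0  ✓
l₃∈[|l₁−l₂|,l₁+l₂]=[4,8], have l₃=5  ✓
Σlᵢ = 13 ⇒ odd  ✗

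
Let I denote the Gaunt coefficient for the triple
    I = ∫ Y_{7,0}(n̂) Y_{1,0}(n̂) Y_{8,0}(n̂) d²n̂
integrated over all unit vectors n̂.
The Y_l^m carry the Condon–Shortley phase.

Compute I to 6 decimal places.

0.244780

Rules hold: Σm=0, L=16 even, 6≤8≤8.
N = 15·3·17 = 765
Δ = 0!·14!·2!/17! = 1/2040
Racah Σ t=0..0: t=0:+1/25401600 = 1/25401600
⇒ 3j(7 1 8; 0 0 0)² = 8/255, sgn +1
(m-triple is (0,0,0) — same symbol as above.)
4πI² = N·(3j₀)²·(3jₘ)² = 64/85
I = +1·√(0.752941/4π) = 0.24477981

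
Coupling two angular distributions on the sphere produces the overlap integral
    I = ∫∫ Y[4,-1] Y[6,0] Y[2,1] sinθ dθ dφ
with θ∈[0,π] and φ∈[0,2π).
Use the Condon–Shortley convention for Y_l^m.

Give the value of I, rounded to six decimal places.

Checks pass: Σm=0; 12 even; l₃=2∈[2,10].
(2·4+1)(2·6+1)(2·2+1) = 585
Δ: 8! 0! 4! / 13! → 1/6435
sum: t=4:+1/2304 = 1/2304
3j²(4 6 2; 0 0 0) = Δ·Π!·Σ² = 5/143  (sign +1)
sum: t=5:−1/4320 = -1/4320
3j²(4 6 2; -1 0 1) = Δ·Π!·Σ² = 8/429  (sign +1)
combine: 4πI² = 585·5/143·8/429 = 600/1573
take √, sign +1: I = 0.17422334

0.174223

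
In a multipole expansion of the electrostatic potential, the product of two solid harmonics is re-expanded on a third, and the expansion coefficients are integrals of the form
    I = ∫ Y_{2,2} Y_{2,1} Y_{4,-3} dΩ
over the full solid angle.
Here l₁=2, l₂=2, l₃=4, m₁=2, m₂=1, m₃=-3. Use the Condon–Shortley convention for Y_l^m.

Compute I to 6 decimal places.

Checks pass: Σm=0; 8 even; l₃=4∈[0,4].
(2·2+1)(2·2+1)(2·4+1) = 225
Δ: 0! 4! 4! / 9! → 1/630
sum: t=0:+1/16 = 1/16
3j²(2 2 4; 0 0 0) = Δ·Π!·Σ² = 2/35  (sign +1)
sum: t=0:+1/144 = 1/144
3j²(2 2 4; 2 1 -3) = Δ·Π!·Σ² = 1/18  (sign -1)
combine: 4πI² = 225·2/35·1/18 = 5/7
take √, sign -1: I = -0.23841361

-0.238414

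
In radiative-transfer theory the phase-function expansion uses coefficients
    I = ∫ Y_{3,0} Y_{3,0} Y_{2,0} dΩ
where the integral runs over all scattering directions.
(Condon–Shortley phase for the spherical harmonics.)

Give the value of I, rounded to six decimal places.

Checks pass: Σm=0; 8 even; l₃=2∈[0,6].
(2·3+1)(2·3+1)(2·2+1) = 245
Δ: 4! 2! 2! / 9! → 1/3780
sum: t=1:−1/24 t=2:+1/4 t=3:−1/24 = 1/6
3j²(3 3 2; 0 0 0) = Δ·Π!·Σ² = 4/105  (sign +1)
(m-triple is (0,0,0) — same symbol as above.)
combine: 4πI² = 245·4/105·4/105 = 16/45
take √, sign +1: I = 0.16820883

0.168209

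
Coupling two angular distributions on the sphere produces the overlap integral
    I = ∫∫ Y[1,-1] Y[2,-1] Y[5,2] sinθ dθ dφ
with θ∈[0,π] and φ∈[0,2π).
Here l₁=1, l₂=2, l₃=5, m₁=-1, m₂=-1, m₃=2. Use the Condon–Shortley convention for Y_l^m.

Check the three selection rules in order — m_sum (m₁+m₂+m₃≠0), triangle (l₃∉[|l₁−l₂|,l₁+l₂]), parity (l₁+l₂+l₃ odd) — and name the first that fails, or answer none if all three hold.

triangle

m₁+m₂+m₃ = -1 − 1 + 2 = 0  ✓
triangle: |1−2|=1 ≤ l₃=5 ≤ 1+2=3  ✗
parity: l₁+l₂+l₃ = 8 is even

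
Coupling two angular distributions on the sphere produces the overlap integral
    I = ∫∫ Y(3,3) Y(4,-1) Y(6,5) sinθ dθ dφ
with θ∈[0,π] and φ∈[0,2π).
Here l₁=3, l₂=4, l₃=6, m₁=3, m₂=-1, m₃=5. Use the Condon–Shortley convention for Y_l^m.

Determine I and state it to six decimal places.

m-sum = 3 − 1 + 5 = 7 ≠ 0 ⇒ I = 0

0.000000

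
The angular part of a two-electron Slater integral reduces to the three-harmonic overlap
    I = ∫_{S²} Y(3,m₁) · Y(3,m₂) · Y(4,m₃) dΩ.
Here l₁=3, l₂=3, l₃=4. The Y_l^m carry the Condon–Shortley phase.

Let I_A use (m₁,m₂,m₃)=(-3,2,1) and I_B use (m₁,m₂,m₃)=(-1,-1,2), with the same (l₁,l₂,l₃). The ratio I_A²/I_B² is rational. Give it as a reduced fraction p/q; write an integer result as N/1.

3/4

Same 3,3,4: normalisation and zero-m 3j drop out of the ratio.
A: Δ: 2! 4! 4! / 11! → 1/34650; sum: t=2:+1/288 = 1/288; 3j²(3 3 4; -3 2 1) = Δ·Π!·Σ² = 5/231  (sign -1)
B: Δ: 2! 4! 4! / 11! → 1/34650; sum: t=0:+1/192 t=1:−1/36 t=2:+1/192 = -5/288; 3j²(3 3 4; -1 -1 2) = Δ·Π!·Σ² = 20/693  (sign -1)
I_A²/I_B² = (5/231)/(20/693) = 3/4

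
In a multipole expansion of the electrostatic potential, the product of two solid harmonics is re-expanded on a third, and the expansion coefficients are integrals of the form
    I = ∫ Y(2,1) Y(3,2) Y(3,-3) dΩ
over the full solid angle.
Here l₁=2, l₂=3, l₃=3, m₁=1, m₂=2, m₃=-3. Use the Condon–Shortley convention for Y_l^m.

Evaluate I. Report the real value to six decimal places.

m-sum 0 ✓  L=8 even ✓  1≤3≤5 ✓
Π(2lᵢ+1) = 5×7×7 = 245
triangle coeff Δ(2,3,3) = 1/3780
Σ_t [0,2]: t=0:+1/24 t=1:−1/4 t=2:+1/24 = -1/6
(3j)²=4/105 [(2 3 3; 0 0 0)], sign=+1
Σ_t [1,1]: t=1:−1/48 = -1/48
(3j)²=5/84 [(2 3 3; 1 2 -3)], sign=-1
⇒ 4πI² = 5/9
I = (-1)√(5/9/(4π)) = -0.21026104

-0.210261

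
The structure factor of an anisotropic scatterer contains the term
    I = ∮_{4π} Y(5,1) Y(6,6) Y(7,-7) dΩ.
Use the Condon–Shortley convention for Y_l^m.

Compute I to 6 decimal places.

Rules hold: Σm=0, L=18 even, 1≤7≤11.
N = 11·13·15 = 2145
Δ = 4!·6!·8!/19! = 1/174594420
Racah Σ t=0..4: t=0:+1/4147200 t=1:−1/207360 t=2:+1/82944 t=3:−1/207360 t=4:+1/4147200 = 1/345600
⇒ 3j(5 6 7; 0 0 0)² = 420/46189, sgn -1
Racah Σ t=4..4: t=4:+1/696729600 = 1/696729600
⇒ 3j(5 6 7; 1 6 -7)² = 11/1292, sgn +1
4πI² = N·(3j₀)²·(3jₘ)² = 17325/104329
I = -1·√(0.166061/4π) = -0.11495534

-0.114955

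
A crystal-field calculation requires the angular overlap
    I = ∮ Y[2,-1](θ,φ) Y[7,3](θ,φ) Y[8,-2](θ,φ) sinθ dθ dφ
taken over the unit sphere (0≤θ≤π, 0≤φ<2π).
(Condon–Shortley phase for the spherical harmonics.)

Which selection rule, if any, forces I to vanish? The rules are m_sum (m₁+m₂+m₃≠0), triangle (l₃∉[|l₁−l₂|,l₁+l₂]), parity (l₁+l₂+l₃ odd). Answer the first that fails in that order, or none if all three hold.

parity

azimuthal sum: -1 + 3 − 2 = 0  ✓
5 ≤ 8 ≤ 9 (triangle on l)  ✓
L = 2 + 7 + 8 = 17 (odd)  ✗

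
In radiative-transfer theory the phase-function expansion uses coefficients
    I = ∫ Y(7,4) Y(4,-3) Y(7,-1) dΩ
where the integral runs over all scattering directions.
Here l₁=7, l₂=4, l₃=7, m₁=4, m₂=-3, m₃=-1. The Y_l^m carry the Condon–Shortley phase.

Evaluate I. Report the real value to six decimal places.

Checks pass: Σm=0; 18 even; l₃=7∈[3,11].
(2·7+1)(2·4+1)(2·7+1) = 2025
Δ: 4! 10! 4! / 19! → 1/58198140
sum: t=0:+1/17418240 t=1:−1/622080 t=2:+1/230400 t=3:−1/622080 t=4:+1/17418240 = 1/806400
3j²(7 4 7; 0 0 0) = Δ·Π!·Σ² = 2268/230945  (sign -1)
sum: t=0:+1/4354560 t=1:−1/11612160 = 1/6967296
3j²(7 4 7; 4 -3 -1) = Δ·Π!·Σ² = 625/50388  (sign +1)
combine: 4πI² = 2025·2268/230945·625/50388 = 47840625/193947611
take √, sign -1: I = -0.14010424

-0.140104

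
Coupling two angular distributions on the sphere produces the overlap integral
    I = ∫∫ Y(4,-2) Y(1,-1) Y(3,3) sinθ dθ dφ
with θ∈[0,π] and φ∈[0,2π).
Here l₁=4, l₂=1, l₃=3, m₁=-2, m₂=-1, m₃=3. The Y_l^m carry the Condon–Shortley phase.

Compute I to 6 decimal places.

0.061558

Rules hold: Σm=0, L=8 even, 3≤3≤5.
N = 9·3·7 = 189
Δ = 2!·6!·0!/9! = 1/252
Racah Σ t=1..1: t=1:−1/36 = -1/36
⇒ 3j(4 1 3; 0 0 0)² = 4/63, sgn +1
Racah Σ t=0..0: t=0:+1/1440 = 1/1440
⇒ 3j(4 1 3; -2 -1 3)² = 1/252, sgn +1
4πI² = N·(3j₀)²·(3jₘ)² = 1/21
I = +1·√(0.047619/4π) = 0.06155813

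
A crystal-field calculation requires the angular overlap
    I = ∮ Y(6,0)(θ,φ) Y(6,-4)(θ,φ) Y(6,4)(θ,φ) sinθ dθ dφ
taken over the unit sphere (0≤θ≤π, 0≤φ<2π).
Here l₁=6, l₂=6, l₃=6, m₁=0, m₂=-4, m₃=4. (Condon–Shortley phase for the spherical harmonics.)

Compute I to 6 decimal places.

-0.022901

m-sum 0 ✓  L=18 even ✓  0≤6≤12 ✓
Π(2lᵢ+1) = 13×13×13 = 2197
triangle coeff Δ(6,6,6) = 1/325909584
Σ_t [0,6]: t=0:+1/373248000 t=1:−1/1728000 t=2:+1/110592 t=3:−1/46656 t=4:+1/110592 t=5:−1/1728000 t=6:+1/373248000 = -7/1555200
(3j)²=400/46189 [(6 6 6; 0 0 0)], sign=-1
Σ_t [0,2]: t=0:+1/24883200 t=1:−1/1728000 t=2:+1/1658880 = 1/15552000
(3j)²=16/46189 [(6 6 6; 0 -4 4)], sign=+1
⇒ 4πI² = 83200/12623809
I = (-1)√(83200/12623809/(4π)) = -0.02290137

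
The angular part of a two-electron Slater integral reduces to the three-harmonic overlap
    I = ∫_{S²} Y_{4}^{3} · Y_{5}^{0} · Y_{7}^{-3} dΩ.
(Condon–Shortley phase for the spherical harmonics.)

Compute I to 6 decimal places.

0.133348

m-sum 0 ✓  L=16 even ✓  1≤7≤9 ✓
Π(2lᵢ+1) = 9×11×15 = 1485
triangle coeff Δ(4,5,7) = 1/6126120
Σ_t [0,2]: t=0:+1/69120 t=1:−1/20736 t=2:+1/69120 = -1/51840
(3j)²=280/21879 [(4 5 7; 0 0 0)], sign=+1
Σ_t [0,1]: t=0:+1/172800 t=1:−1/414720 = 7/2073600
(3j)²=343/29172 [(4 5 7; 3 0 -3)], sign=+1
⇒ 4πI² = 120050/537251
I = (+1)√(120050/537251/(4π)) = 0.13334832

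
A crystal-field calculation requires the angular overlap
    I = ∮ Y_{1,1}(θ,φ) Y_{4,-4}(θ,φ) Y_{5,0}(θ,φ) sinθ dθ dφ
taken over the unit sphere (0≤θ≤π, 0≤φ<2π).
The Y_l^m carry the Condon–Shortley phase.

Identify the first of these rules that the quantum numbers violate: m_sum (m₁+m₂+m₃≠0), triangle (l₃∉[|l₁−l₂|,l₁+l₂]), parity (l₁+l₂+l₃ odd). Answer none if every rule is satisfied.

Σmᵢ = -3  ✗
l₃∈[|l₁−l₂|,l₁+l₂]=[3,5], have l₃=5
Σlᵢ = 10 ⇒ even

m_sum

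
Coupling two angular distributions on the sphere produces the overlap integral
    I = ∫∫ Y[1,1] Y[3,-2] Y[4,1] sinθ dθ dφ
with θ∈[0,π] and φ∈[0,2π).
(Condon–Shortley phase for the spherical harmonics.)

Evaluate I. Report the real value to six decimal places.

-0.106622

Rules hold: Σm=0, L=8 even, 2≤4≤4.
N = 3·7·9 = 189
Δ = 0!·2!·6!/9! = 1/252
Racah Σ t=0..0: t=0:+1/36 = 1/36
⇒ 3j(1 3 4; 0 0 0)² = 4/63, sgn +1
Racah Σ t=0..0: t=0:+1/240 = 1/240
⇒ 3j(1 3 4; 1 -2 1)² = 1/84, sgn -1
4πI² = N·(3j₀)²·(3jₘ)² = 1/7
I = -1·√(0.142857/4π) = -0.10662181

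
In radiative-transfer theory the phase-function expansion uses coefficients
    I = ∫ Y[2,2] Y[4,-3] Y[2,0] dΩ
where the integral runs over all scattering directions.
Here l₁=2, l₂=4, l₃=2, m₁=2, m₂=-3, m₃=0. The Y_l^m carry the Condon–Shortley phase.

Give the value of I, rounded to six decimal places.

2 − 3 + 0 = -1 ≠ 0: azimuthal integral kills it; I = 0

0.000000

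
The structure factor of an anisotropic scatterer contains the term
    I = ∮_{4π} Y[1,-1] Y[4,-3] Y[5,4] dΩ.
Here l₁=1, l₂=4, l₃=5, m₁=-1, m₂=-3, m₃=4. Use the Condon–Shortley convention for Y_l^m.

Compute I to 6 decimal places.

0.294638

Checks pass: Σm=0; 10 even; l₃=5∈[3,5].
(2·1+1)(2·4+1)(2·5+1) = 297
Δ: 0! 2! 8! / 11! → 1/495
sum: t=0:+1/576 = 1/576
3j²(1 4 5; 0 0 0) = Δ·Π!·Σ² = 5/99  (sign -1)
sum: t=0:+1/10080 = 1/10080
3j²(1 4 5; -1 -3 4) = Δ·Π!·Σ² = 4/55  (sign -1)
combine: 4πI² = 297·5/99·4/55 = 12/11
take √, sign +1: I = 0.29463840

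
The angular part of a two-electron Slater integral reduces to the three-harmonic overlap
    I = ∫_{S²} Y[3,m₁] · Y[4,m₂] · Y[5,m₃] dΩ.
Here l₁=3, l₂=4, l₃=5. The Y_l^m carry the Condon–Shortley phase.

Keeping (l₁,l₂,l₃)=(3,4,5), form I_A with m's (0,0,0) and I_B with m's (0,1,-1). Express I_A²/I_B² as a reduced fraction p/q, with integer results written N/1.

Same 3,4,5: normalisation and zero-m 3j drop out of the ratio.
A: Δ: 2! 4! 6! / 13! → 1/180180; sum: t=0:+1/576 t=1:−1/144 t=2:+1/576 = -1/288; 3j²(3 4 5; 0 0 0) = Δ·Π!·Σ² = 20/1001  (sign +1)
B: Δ: 2! 4! 6! / 13! → 1/180180; sum: t=0:+1/1440 t=1:−1/192 t=2:+1/432 = -19/8640; 3j²(3 4 5; 0 1 -1) = Δ·Π!·Σ² = 361/30030  (sign -1)
I_A²/I_B² = (20/1001)/(361/30030) = 600/361

600/361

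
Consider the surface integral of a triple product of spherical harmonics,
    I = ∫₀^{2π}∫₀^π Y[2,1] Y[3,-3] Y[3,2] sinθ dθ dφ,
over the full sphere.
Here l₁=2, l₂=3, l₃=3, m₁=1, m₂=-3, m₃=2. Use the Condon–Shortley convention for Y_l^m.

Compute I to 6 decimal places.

-0.210261

Checks pass: Σm=0; 8 even; l₃=3∈[1,5].
(2·2+1)(2·3+1)(2·3+1) = 245
Δ: 2! 2! 4! / 9! → 1/3780
sum: t=0:+1/24 t=1:−1/4 t=2:+1/24 = -1/6
3j²(2 3 3; 0 0 0) = Δ·Π!·Σ² = 4/105  (sign +1)
sum: t=0:+1/48 = 1/48
3j²(2 3 3; 1 -3 2) = Δ·Π!·Σ² = 5/84  (sign -1)
combine: 4πI² = 245·4/105·5/84 = 5/9
take √, sign -1: I = -0.21026104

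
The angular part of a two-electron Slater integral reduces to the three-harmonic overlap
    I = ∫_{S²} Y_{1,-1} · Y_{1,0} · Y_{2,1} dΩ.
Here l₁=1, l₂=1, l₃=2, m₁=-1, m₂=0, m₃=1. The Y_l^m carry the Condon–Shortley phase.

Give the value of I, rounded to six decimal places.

m-sum 0 ✓  L=4 even ✓  0≤2≤2 ✓
Π(2lᵢ+1) = 3×3×5 = 45
triangle coeff Δ(1,1,2) = 1/30
Σ_t [0,0]: t=0:+1/1 = 1/1
(3j)²=2/15 [(1 1 2; 0 0 0)], sign=+1
Σ_t [0,0]: t=0:+1/2 = 1/2
(3j)²=1/10 [(1 1 2; -1 0 1)], sign=-1
⇒ 4πI² = 3/5
I = (-1)√(3/5/(4π)) = -0.21850969

-0.218510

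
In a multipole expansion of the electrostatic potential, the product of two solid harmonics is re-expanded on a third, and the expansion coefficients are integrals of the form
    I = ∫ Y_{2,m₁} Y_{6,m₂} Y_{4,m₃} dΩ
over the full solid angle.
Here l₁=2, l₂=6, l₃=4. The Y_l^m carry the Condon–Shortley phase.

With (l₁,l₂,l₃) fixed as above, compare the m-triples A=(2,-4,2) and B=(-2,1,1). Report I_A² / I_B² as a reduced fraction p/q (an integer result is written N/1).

6/1

l's match ⇒ only the (l;m) 3-j factors differ between A and B.
A: triangle coeff Δ(2,6,4) = 1/6435; Σ_t [0,0]: t=0:+1/34560 = 1/34560; (3j)²=14/429 [(2 6 4; 2 -4 2)], sign=+1
B: triangle coeff Δ(2,6,4) = 1/6435; Σ_t [4,4]: t=4:+1/17280 = 1/17280; (3j)²=7/1287 [(2 6 4; -2 1 1)], sign=-1
I_A²/I_B² = (14/429)/(7/1287) = 6/1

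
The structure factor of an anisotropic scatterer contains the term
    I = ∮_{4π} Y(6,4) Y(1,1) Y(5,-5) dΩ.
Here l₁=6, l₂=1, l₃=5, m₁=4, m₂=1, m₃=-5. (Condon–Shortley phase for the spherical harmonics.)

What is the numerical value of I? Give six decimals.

0.040859

Rules hold: Σm=0, L=12 even, 5≤5≤7.
N = 13·3·11 = 429
Δ = 2!·10!·0!/13! = 1/858
Racah Σ t=1..1: t=1:−1/14400 = -1/14400
⇒ 3j(6 1 5; 0 0 0)² = 6/143, sgn +1
Racah Σ t=2..2: t=2:+1/7257600 = 1/7257600
⇒ 3j(6 1 5; 4 1 -5)² = 1/858, sgn +1
4πI² = N·(3j₀)²·(3jₘ)² = 3/143
I = +1·√(0.020979/4π) = 0.04085899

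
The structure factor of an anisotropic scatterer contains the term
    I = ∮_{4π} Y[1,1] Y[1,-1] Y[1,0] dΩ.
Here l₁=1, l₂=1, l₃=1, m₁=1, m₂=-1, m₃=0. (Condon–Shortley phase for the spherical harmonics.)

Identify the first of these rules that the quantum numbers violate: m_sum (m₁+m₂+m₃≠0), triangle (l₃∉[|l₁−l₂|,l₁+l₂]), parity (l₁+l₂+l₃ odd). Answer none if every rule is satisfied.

m₁+m₂+m₃ = 1 − 1 + 0 = 0  ✓
triangle: |1−1|=0 ≤ l₃=1 ≤ 1+1=2  ✓
parity: l₁+l₂+l₃ = 3 is odd  ✗

parity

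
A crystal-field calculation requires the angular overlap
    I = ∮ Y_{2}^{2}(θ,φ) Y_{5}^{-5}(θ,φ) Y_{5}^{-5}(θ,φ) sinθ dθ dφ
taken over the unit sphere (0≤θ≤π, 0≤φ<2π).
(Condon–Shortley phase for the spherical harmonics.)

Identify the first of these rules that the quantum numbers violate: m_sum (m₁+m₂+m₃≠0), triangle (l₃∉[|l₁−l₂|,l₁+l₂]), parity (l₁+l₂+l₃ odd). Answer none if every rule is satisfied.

m_sum

azimuthal sum: 2 − 5 − 5 = -8  ✗
3 ≤ 5 ≤ 7 (triangle on l)
L = 2 + 5 + 5 = 12 (even)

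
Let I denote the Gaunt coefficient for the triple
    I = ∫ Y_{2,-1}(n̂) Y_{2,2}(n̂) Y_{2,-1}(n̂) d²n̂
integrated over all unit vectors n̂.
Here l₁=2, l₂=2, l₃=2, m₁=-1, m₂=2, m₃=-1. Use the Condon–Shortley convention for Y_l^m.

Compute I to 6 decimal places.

0.220728

Checks pass: Σm=0; 6 even; l₃=2∈[0,4].
(2·2+1)(2·2+1)(2·2+1) = 125
Δ: 2! 2! 2! / 7! → 1/630
sum: t=0:+1/8 t=1:−1/1 t=2:+1/8 = -3/4
3j²(2 2 2; 0 0 0) = Δ·Π!·Σ² = 2/35  (sign -1)
sum: t=2:+1/4 = 1/4
3j²(2 2 2; -1 2 -1) = Δ·Π!·Σ² = 3/35  (sign -1)
combine: 4πI² = 125·2/35·3/35 = 30/49
take √, sign +1: I = 0.22072812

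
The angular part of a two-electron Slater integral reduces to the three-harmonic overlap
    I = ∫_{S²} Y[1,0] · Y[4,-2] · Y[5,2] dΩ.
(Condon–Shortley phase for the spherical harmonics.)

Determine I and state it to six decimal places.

Rules hold: Σm=0, L=10 even, 3≤5≤5.
N = 3·9·11 = 297
Δ = 0!·2!·8!/11! = 1/495
Racah Σ t=0..0: t=0:+1/576 = 1/576
⇒ 3j(1 4 5; 0 0 0)² = 5/99, sgn -1
Racah Σ t=0..0: t=0:+1/1440 = 1/1440
⇒ 3j(1 4 5; 0 -2 2)² = 7/165, sgn -1
4πI² = N·(3j₀)²·(3jₘ)² = 7/11
I = +1·√(0.636364/4π) = 0.22503380

0.225034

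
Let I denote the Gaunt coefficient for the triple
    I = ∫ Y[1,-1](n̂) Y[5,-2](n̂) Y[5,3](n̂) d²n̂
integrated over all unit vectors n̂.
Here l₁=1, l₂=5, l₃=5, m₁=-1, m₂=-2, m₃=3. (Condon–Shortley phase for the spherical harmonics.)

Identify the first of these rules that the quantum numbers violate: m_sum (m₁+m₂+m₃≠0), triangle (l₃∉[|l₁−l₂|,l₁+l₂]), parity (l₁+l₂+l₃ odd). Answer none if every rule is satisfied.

parity

azimuthal sum: -1 − 2 + 3 = 0  ✓
4 ≤ 5 ≤ 6 (triangle on l)  ✓
L = 1 + 5 + 5 = 11 (odd)  ✗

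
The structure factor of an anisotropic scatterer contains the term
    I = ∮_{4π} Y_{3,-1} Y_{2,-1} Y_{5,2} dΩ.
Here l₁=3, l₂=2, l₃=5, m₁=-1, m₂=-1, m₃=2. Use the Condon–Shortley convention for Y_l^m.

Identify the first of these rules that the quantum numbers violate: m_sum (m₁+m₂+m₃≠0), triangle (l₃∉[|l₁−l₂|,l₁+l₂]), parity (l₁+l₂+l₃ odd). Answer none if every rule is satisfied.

none

m₁+m₂+m₃ = -1 − 1 + 2 = 0  ✓
triangle: |3−2|=1 ≤ l₃=5 ≤ 3+2=5  ✓
parity: l₁+l₂+l₃ = 10 is even  ✓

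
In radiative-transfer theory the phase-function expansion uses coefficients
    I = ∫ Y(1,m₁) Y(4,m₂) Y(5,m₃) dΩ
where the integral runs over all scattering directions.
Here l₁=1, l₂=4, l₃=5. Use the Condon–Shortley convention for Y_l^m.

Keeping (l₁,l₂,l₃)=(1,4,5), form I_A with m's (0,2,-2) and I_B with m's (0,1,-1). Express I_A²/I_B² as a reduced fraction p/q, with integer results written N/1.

Same 1,4,5: normalisation and zero-m 3j drop out of the ratio.
A: Δ: 0! 2! 8! / 11! → 1/495; sum: t=0:+1/1440 = 1/1440; 3j²(1 4 5; 0 2 -2) = Δ·Π!·Σ² = 7/165  (sign -1)
B: Δ: 0! 2! 8! / 11! → 1/495; sum: t=0:+1/720 = 1/720; 3j²(1 4 5; 0 1 -1) = Δ·Π!·Σ² = 8/165  (sign +1)
I_A²/I_B² = (7/165)/(8/165) = 7/8

7/8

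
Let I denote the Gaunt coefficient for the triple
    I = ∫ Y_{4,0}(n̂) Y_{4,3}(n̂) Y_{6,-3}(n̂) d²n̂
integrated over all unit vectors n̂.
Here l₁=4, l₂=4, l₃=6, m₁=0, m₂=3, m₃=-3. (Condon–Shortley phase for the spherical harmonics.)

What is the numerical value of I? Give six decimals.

Rules hold: Σm=0, L=14 even, 0≤6≤8.
N = 9·9·13 = 1053
Δ = 2!·6!·6!/15! = 1/1261260
Racah Σ t=0..2: t=0:+1/4608 t=1:−1/1296 t=2:+1/4608 = -7/20736
⇒ 3j(4 4 6; 0 0 0)² = 20/1287, sgn -1
Racah Σ t=1..2: t=1:−1/25920 t=2:+1/11520 = 1/20736
⇒ 3j(4 4 6; 0 3 -3)² = 5/429, sgn -1
4πI² = N·(3j₀)²·(3jₘ)² = 300/1573
I = +1·√(0.190718/4π) = 0.12319450

0.123195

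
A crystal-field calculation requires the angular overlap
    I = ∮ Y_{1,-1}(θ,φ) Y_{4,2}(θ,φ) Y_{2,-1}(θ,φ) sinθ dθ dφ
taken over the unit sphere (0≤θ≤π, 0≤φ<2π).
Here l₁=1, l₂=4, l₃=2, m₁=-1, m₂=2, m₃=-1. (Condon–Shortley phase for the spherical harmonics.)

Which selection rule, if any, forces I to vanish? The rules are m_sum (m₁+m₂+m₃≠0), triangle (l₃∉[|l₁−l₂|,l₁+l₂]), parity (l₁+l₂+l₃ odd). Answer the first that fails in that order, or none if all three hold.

triangle

azimuthal sum: -1 + 2 − 1 = 0  ✓
3 ≤ 2 ≤ 5 (triangle on l)  ✗
L = 1 + 4 + 2 = 7 (odd)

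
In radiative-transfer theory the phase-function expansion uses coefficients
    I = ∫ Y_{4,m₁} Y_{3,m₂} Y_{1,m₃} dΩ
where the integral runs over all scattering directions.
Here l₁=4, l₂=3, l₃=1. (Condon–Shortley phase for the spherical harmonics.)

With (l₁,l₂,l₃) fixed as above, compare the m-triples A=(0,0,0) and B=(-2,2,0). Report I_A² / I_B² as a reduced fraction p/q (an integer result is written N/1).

l's match ⇒ only the (l;m) 3-j factors differ between A and B.
A: triangle coeff Δ(4,3,1) = 1/252; Σ_t [3,3]: t=3:−1/36 = -1/36; (3j)²=4/63 [(4 3 1; 0 0 0)], sign=+1
B: triangle coeff Δ(4,3,1) = 1/252; Σ_t [5,5]: t=5:−1/120 = -1/120; (3j)²=1/21 [(4 3 1; -2 2 0)], sign=+1
I_A²/I_B² = (4/63)/(1/21) = 4/3

4/3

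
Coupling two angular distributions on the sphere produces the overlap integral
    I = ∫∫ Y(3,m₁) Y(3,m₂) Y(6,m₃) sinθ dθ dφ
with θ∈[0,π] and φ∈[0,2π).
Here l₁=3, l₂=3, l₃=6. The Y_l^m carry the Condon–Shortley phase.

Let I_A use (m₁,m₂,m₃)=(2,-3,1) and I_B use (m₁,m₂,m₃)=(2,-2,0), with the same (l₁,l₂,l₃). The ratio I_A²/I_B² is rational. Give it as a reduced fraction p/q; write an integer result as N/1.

Same 3,3,6: normalisation and zero-m 3j drop out of the ratio.
A: Δ: 0! 6! 6! / 13! → 1/12012; sum: t=0:+1/86400 = 1/86400; 3j²(3 3 6; 2 -3 1) = Δ·Π!·Σ² = 1/1716  (sign -1)
B: Δ: 0! 6! 6! / 13! → 1/12012; sum: t=0:+1/14400 = 1/14400; 3j²(3 3 6; 2 -2 0) = Δ·Π!·Σ² = 3/1001  (sign +1)
I_A²/I_B² = (1/1716)/(3/1001) = 7/36

7/36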